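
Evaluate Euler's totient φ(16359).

8640

Factor 16359: 16359 = 3 · 7 · 19 · 41.
φ(3) = 3 − 1 = 2.
φ(7) = 7 − 1 = 6.
φ(19) = 19 − 1 = 18.
φ(41) = 41 − 1 = 40.
Since φ is multiplicative, φ(16359) = 2 · 6 · 18 · 40 = 8640.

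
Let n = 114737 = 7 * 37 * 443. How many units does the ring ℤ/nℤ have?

95472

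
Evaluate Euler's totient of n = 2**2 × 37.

φ(2^2) = 2^2 − 2^1 = 4 − 2 = 2.
φ(37) = 37 − 1 = 36.
φ(148) = 2 × 36 = 72.

72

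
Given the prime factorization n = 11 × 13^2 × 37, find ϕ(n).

φ(11) = 11 − 1 = 10.
φ(13^2) = 13^1·(13−1) = 13·12 = 156.
φ(37) = 37 − 1 = 36.
Since φ is multiplicative, φ(68783) = 10 · 156 · 36 = 56160.

56160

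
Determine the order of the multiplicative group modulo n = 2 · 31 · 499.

14940

φ(30938) = 30938 · (1 − 1/2) · (1 − 1/31) · (1 − 1/499)
       = 30938 · 14940/30938 = 14940.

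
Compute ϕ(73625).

54000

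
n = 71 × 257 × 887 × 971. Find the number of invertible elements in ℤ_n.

15400806400

φ(15715721419) = 15715721419 · (1 − 1/71) · (1 − 1/257) · (1 − 1/887) · (1 − 1/971)
       = 15715721419 · 15400806400/15715721419 = 15400806400.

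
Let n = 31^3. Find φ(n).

φ(31^3) = 31^3 − 31^2 = 29791 − 961 = 28830.

28830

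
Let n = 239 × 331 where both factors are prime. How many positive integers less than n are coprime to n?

φ(239) = 239 − 1 = 238.
φ(331) = 331 − 1 = 330.
Multiply: 238 · 330 = 78540.

78540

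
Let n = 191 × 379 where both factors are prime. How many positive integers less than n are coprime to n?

For distinct primes, φ(pq) = (p−1)(q−1) = 190 × 378 = 71820.

71820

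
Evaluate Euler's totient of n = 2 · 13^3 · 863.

φ(2) = 2 − 1 = 1.
φ(13^3) = 13^2·(13−1) = 169·12 = 2028.
φ(863) = 863 − 1 = 862.
Multiply: 1 · 2028 · 862 = 1748136.

1748136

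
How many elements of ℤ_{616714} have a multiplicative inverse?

246960

First factor: 616714 = 2 * 7**3 * 29 * 31.
φ(2) = 2 − 1 = 1.
φ(7^3) = 7^2·(7−1) = 49·6 = 294.
φ(29) = 29 − 1 = 28.
φ(31) = 31 − 1 = 30.
Since φ is multiplicative, φ(616714) = 1 · 294 · 28 · 30 = 246960.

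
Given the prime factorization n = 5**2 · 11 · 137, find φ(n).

φ(5^2) = 5^1·(5−1) = 5·4 = 20.
φ(11) = 11 − 1 = 10.
φ(137) = 137 − 1 = 136.
φ(37675) = 20 × 10 × 136 = 27200.

27200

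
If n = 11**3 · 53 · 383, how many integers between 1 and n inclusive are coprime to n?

24035440

φ(11^3) = 11^3 − 11^2 = 1331 − 121 = 1210.
φ(53) = 53 − 1 = 52.
φ(383) = 383 − 1 = 382.
Since φ is multiplicative, φ(27017969) = 1210 · 52 · 382 = 24035440.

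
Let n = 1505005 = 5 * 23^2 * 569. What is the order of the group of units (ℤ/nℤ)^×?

1149632

φ(1505005) = 1505005 · (1 − 1/5) · (1 − 1/23) · (1 − 1/569)
       = 1505005 · 49984/65435 = 1149632.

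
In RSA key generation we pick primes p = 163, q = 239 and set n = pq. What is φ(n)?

38556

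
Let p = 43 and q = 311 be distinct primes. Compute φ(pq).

13020

φ(pq) = (p−1)(q−1) = 42 · 310 = 13020.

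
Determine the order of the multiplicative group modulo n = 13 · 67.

792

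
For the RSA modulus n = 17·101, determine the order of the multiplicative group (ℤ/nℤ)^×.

For distinct primes, φ(pq) = (p−1)(q−1) = 16 × 100 = 1600.

1600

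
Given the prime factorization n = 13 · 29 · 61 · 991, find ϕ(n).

φ(22790027) = 22790027 · (1 − 1/13) · (1 − 1/29) · (1 − 1/61) · (1 − 1/991)
       = 22790027 · 19958400/22790027 = 19958400.

19958400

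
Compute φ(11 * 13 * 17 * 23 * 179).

φ(11) = 11 − 1 = 10.
φ(13) = 13 − 1 = 12.
φ(17) = 17 − 1 = 16.
φ(23) = 23 − 1 = 22.
φ(179) = 179 − 1 = 178.
Since φ is multiplicative, φ(10008427) = 10 · 12 · 16 · 22 · 178 = 7518720.

7518720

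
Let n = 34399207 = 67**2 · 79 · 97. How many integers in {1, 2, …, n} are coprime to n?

33111936

φ(67^2) = 67^1·(67−1) = 67·66 = 4422.
φ(79) = 79 − 1 = 78.
φ(97) = 97 − 1 = 96.
Since φ is multiplicative, φ(34399207) = 4422 · 78 · 96 = 33111936.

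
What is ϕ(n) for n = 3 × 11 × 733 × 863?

12619680

φ(3) = 3 − 1 = 2.
φ(11) = 11 − 1 = 10.
φ(733) = 733 − 1 = 732.
φ(863) = 863 − 1 = 862.
Multiply: 2 · 10 · 732 · 862 = 12619680.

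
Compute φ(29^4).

φ(707281) = 707281 · (1 − 1/29)
       = 707281 · 28/29 = 682892.

682892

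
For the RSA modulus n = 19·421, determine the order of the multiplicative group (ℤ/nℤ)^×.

φ(19) = 19 − 1 = 18.
φ(421) = 421 − 1 = 420.
Since φ is multiplicative, φ(7999) = 18 · 420 = 7560.

7560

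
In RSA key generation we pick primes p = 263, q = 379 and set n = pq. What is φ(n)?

99036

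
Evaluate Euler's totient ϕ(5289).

Prime factorization: 5289 = 3 * 41 * 43.
φ(3) = 3 − 1 = 2.
φ(41) = 41 − 1 = 40.
φ(43) = 43 − 1 = 42.
Since φ is multiplicative, φ(5289) = 2 · 40 · 42 = 3360.

3360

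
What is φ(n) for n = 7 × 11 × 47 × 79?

φ(7) = 7 − 1 = 6.
φ(11) = 11 − 1 = 10.
φ(47) = 47 − 1 = 46.
φ(79) = 79 − 1 = 78.
φ(285901) = 6 × 10 × 46 × 78 = 215280.

215280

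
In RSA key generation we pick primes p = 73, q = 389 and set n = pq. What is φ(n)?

φ(28397) = 28397 · (1 − 1/73) · (1 − 1/389)
       = 28397 · 27936/28397 = 27936.

27936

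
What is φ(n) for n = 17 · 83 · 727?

φ(17) = 17 − 1 = 16.
φ(83) = 83 − 1 = 82.
φ(727) = 727 − 1 = 726.
Since φ is multiplicative, φ(1025797) = 16 · 82 · 726 = 952512.

952512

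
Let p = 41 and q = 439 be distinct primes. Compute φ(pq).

17520

φ(n) = (p − 1)(q − 1) = (41−1)(439−1) = 40·438 = 17520.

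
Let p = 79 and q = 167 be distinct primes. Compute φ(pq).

12948

φ(pq) = (p−1)(q−1) = 78 · 166 = 12948.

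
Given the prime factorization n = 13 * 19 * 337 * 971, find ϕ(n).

φ(80825069) = 80825069 · (1 − 1/13) · (1 − 1/19) · (1 − 1/337) · (1 − 1/971)
       = 80825069 · 70398720/80825069 = 70398720.

70398720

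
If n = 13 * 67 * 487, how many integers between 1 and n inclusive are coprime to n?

φ(13) = 13 − 1 = 12.
φ(67) = 67 − 1 = 66.
φ(487) = 487 − 1 = 486.
Since φ is multiplicative, φ(424177) = 12 · 66 · 486 = 384912.

384912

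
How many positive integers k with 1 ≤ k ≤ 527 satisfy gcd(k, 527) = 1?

Factor 527: 527 = 17 · 31.
φ(527) = 527 · (1 − 1/17) · (1 − 1/31)
       = 527 · 480/527 = 480.

480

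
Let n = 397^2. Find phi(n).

φ(397^2) = 397^2 − 397^1 = 157609 − 397 = 157212.

157212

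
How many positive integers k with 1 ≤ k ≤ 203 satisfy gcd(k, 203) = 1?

203 = 7 * 29.
φ(7) = 7 − 1 = 6.
φ(29) = 29 − 1 = 28.
Since φ is multiplicative, φ(203) = 6 · 28 = 168.

168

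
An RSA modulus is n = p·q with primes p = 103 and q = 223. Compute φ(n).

22644

φ(pq) = (p−1)(q−1) = 102 · 222 = 22644.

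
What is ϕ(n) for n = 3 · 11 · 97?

1920

φ(3201) = 3201 · (1 − 1/3) · (1 − 1/11) · (1 − 1/97)
       = 3201 · 1920/3201 = 1920.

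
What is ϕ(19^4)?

φ(130321) = 130321 · (1 − 1/19)
       = 130321 · 18/19 = 123462.

123462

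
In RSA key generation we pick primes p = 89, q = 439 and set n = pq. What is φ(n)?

φ(n) = (p − 1)(q − 1) = (89−1)(439−1) = 88·438 = 38544.

38544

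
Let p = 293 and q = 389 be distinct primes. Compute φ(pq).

113296

φ(pq) = (p−1)(q−1) = 292 · 388 = 113296.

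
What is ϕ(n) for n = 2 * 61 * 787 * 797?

37539360

φ(2) = 2 − 1 = 1.
φ(61) = 61 − 1 = 60.
φ(787) = 787 − 1 = 786.
φ(797) = 797 − 1 = 796.
Since φ is multiplicative, φ(76523158) = 1 · 60 · 786 · 796 = 37539360.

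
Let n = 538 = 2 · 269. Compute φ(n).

φ(2) = 2 − 1 = 1.
φ(269) = 269 − 1 = 268.
Since φ is multiplicative, φ(538) = 1 · 268 = 268.

268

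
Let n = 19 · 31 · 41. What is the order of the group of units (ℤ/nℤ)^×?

φ(24149) = 24149 · (1 − 1/19) · (1 − 1/31) · (1 − 1/41)
       = 24149 · 21600/24149 = 21600.

21600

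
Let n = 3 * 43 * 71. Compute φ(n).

5880

φ(9159) = 9159 · (1 − 1/3) · (1 − 1/43) · (1 − 1/71)
       = 9159 · 5880/9159 = 5880.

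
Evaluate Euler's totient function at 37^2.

1332

φ(37^2) = 37^2 − 37^1 = 1369 − 37 = 1332.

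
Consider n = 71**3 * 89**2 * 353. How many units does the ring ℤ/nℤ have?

φ(1000759599943) = 1000759599943 · (1 − 1/71) · (1 − 1/89) · (1 − 1/353)
       = 1000759599943 · 2168320/2230607 = 972814599680.

972814599680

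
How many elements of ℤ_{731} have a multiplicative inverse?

First factor: 731 = 17 × 43.
φ(731) = 731 · (1 − 1/17) · (1 − 1/43)
       = 731 · 672/731 = 672.

672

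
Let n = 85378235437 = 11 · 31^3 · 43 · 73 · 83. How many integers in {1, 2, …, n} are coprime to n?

φ(85378235437) = 85378235437 · (1 − 1/11) · (1 − 1/31) · (1 − 1/43) · (1 − 1/73) · (1 − 1/83)
       = 85378235437 · 74390400/88843117 = 71489174400.

71489174400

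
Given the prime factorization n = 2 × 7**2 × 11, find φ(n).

420

φ(1078) = 1078 · (1 − 1/2) · (1 − 1/7) · (1 − 1/11)
       = 1078 · 60/154 = 420.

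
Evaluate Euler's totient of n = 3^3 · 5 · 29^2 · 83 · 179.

853340544

φ(3^3) = 3^3 − 3^2 = 27 − 9 = 18.
φ(5) = 5 − 1 = 4.
φ(29^2) = 29^1·(29−1) = 29·28 = 812.
φ(83) = 83 − 1 = 82.
φ(179) = 179 − 1 = 178.
Multiply: 18 · 4 · 812 · 82 · 178 = 853340544.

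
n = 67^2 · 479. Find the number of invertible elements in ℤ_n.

φ(2150231) = 2150231 · (1 − 1/67) · (1 − 1/479)
       = 2150231 · 31548/32093 = 2113716.

2113716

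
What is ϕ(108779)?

Factor 108779: 108779 = 11**2 · 29 · 31.
φ(11^2) = 11^2 − 11^1 = 121 − 11 = 110.
φ(29) = 29 − 1 = 28.
φ(31) = 31 − 1 = 30.
Since φ is multiplicative, φ(108779) = 110 · 28 · 30 = 92400.

92400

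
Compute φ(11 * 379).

φ(4169) = 4169 · (1 − 1/11) · (1 − 1/379)
       = 4169 · 3780/4169 = 3780.

3780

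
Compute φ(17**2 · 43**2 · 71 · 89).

φ(3376627159) = 3376627159 · (1 − 1/17) · (1 − 1/43) · (1 − 1/71) · (1 − 1/89)
       = 3376627159 · 4139520/4619189 = 3025989120.

3025989120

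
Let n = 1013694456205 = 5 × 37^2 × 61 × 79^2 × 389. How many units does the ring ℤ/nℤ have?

φ(1013694456205) = 1013694456205 · (1 − 1/5) · (1 − 1/37) · (1 − 1/61) · (1 − 1/79) · (1 − 1/389)
       = 1013694456205 · 261480960/346799335 = 764308846080.

764308846080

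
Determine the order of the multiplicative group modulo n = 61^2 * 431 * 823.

φ(1319887073) = 1319887073 · (1 − 1/61) · (1 − 1/431) · (1 − 1/823)
       = 1319887073 · 21207600/21637493 = 1293663600.

1293663600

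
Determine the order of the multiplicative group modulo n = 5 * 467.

1864

φ(5) = 5 − 1 = 4.
φ(467) = 467 − 1 = 466.
φ(2335) = 4 × 466 = 1864.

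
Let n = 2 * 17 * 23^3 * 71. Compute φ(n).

φ(2) = 2 − 1 = 1.
φ(17) = 17 − 1 = 16.
φ(23^3) = 23^3 − 23^2 = 12167 − 529 = 11638.
φ(71) = 71 − 1 = 70.
φ(29371138) = 1 × 16 × 11638 × 70 = 13034560.

13034560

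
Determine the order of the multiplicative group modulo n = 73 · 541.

φ(39493) = 39493 · (1 − 1/73) · (1 − 1/541)
       = 39493 · 38880/39493 = 38880.

38880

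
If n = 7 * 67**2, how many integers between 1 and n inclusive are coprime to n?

26532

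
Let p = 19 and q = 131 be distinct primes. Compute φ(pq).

φ(pq) = (p−1)(q−1) = 18 · 130 = 2340.

2340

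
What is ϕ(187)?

160

First factor: 187 = 11 * 17.
φ(187) = 187 · (1 − 1/11) · (1 − 1/17)
       = 187 · 160/187 = 160.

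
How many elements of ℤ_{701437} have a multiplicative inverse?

Prime factorization: 701437 = 11^3 · 17 · 31.
φ(11^3) = 11^3 − 11^2 = 1331 − 121 = 1210.
φ(17) = 17 − 1 = 16.
φ(31) = 31 − 1 = 30.
Since φ is multiplicative, φ(701437) = 1210 · 16 · 30 = 580800.

580800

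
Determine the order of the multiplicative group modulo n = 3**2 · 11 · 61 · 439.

1576800

φ(2651121) = 2651121 · (1 − 1/3) · (1 − 1/11) · (1 − 1/61) · (1 − 1/439)
       = 2651121 · 525600/883707 = 1576800.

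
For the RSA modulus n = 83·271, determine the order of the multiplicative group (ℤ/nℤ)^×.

22140

φ(pq) = (p−1)(q−1) = 82 · 270 = 22140.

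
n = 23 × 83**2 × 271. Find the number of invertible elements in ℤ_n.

40427640

φ(23) = 23 − 1 = 22.
φ(83^2) = 83^1·(83−1) = 83·82 = 6806.
φ(271) = 271 − 1 = 270.
Multiply: 22 · 6806 · 270 = 40427640.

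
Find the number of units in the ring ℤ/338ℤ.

Prime factorization: 338 = 2 × 13^2.
φ(2) = 2 − 1 = 1.
φ(13^2) = 13^2 − 13^1 = 169 − 13 = 156.
Multiply: 1 · 156 = 156.

156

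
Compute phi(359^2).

128522

φ(128881) = 128881 · (1 − 1/359)
       = 128881 · 358/359 = 128522.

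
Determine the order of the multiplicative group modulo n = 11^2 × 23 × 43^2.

4370520

φ(11^2) = 11^2 − 11^1 = 121 − 11 = 110.
φ(23) = 23 − 1 = 22.
φ(43^2) = 43^2 − 43^1 = 1849 − 43 = 1806.
φ(5145767) = 110 × 22 × 1806 = 4370520.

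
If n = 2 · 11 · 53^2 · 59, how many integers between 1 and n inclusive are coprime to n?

φ(3646082) = 3646082 · (1 − 1/2) · (1 − 1/11) · (1 − 1/53) · (1 − 1/59)
       = 3646082 · 30160/68794 = 1598480.

1598480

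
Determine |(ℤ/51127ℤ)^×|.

47040

First factor: 51127 = 29 · 41 · 43.
φ(29) = 29 − 1 = 28.
φ(41) = 41 − 1 = 40.
φ(43) = 43 − 1 = 42.
Multiply: 28 · 40 · 42 = 47040.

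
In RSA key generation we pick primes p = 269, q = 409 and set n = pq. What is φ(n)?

φ(n) = (p − 1)(q − 1) = (269−1)(409−1) = 268·408 = 109344.

109344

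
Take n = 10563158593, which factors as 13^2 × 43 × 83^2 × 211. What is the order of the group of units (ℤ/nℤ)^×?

φ(10563158593) = 10563158593 · (1 − 1/13) · (1 − 1/43) · (1 − 1/83) · (1 − 1/211)
       = 10563158593 · 8678880/9789767 = 9364511520.

9364511520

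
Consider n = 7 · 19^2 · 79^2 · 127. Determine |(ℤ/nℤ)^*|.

1593197424

φ(7) = 7 − 1 = 6.
φ(19^2) = 19^1·(19−1) = 19·18 = 342.
φ(79^2) = 79^2 − 79^1 = 6241 − 79 = 6162.
φ(127) = 127 − 1 = 126.
Since φ is multiplicative, φ(2002917889) = 6 · 342 · 6162 · 126 = 1593197424.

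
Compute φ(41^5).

φ(115856201) = 115856201 · (1 − 1/41)
       = 115856201 · 40/41 = 113030440.

113030440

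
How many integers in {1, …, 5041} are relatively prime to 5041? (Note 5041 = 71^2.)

4970

φ(5041) = 5041 · (1 − 1/71)
       = 5041 · 70/71 = 4970.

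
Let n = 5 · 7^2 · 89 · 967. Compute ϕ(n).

14281344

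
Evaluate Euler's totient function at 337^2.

113232

φ(113569) = 113569 · (1 − 1/337)
       = 113569 · 336/337 = 113232.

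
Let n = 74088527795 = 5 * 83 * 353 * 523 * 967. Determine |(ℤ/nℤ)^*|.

φ(74088527795) = 74088527795 · (1 − 1/5) · (1 − 1/83) · (1 − 1/353) · (1 − 1/523) · (1 − 1/967)
       = 74088527795 · 58218918912/74088527795 = 58218918912.

58218918912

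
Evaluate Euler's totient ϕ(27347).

Factor 27347: 27347 = 23 × 29 × 41.
φ(23) = 23 − 1 = 22.
φ(29) = 29 − 1 = 28.
φ(41) = 41 − 1 = 40.
Since φ is multiplicative, φ(27347) = 22 · 28 · 40 = 24640.

24640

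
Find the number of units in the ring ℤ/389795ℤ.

254016

First factor: 389795 = 5 · 7^2 · 37 · 43.
φ(5) = 5 − 1 = 4.
φ(7^2) = 7^1·(7−1) = 7·6 = 42.
φ(37) = 37 − 1 = 36.
φ(43) = 43 − 1 = 42.
Since φ is multiplicative, φ(389795) = 4 · 42 · 36 · 42 = 254016.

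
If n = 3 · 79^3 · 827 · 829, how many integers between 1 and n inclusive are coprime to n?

φ(1014057470211) = 1014057470211 · (1 − 1/3) · (1 − 1/79) · (1 − 1/827) · (1 − 1/829)
       = 1014057470211 · 106692768/162483171 = 665869565088.

665869565088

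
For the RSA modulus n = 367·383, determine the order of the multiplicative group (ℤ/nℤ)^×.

139812

φ(pq) = (p−1)(q−1) = 366 · 382 = 139812.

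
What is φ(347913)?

Factor 347913: 347913 = 3**2 · 29 · 31 · 43.
φ(3^2) = 3^2 − 3^1 = 9 − 3 = 6.
φ(29) = 29 − 1 = 28.
φ(31) = 31 − 1 = 30.
φ(43) = 43 − 1 = 42.
Multiply: 6 · 28 · 30 · 42 = 211680.

211680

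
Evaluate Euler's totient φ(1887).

1152

First factor: 1887 = 3 · 17 · 37.
φ(3) = 3 − 1 = 2.
φ(17) = 17 − 1 = 16.
φ(37) = 37 − 1 = 36.
φ(1887) = 2 × 16 × 36 = 1152.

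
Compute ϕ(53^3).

φ(148877) = 148877 · (1 − 1/53)
       = 148877 · 52/53 = 146068.

146068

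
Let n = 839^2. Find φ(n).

φ(839^2) = 839^1·(839−1) = 839·838 = 703082.

703082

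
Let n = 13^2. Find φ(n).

φ(169) = 169 · (1 − 1/13)
       = 169 · 12/13 = 156.

156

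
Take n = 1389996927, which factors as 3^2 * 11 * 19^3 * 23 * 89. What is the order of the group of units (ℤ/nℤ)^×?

754807680

φ(1389996927) = 1389996927 · (1 − 1/3) · (1 − 1/11) · (1 − 1/19) · (1 − 1/23) · (1 − 1/89)
       = 1389996927 · 696960/1283469 = 754807680.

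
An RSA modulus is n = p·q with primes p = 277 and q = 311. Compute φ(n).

85560

φ(86147) = 86147 · (1 − 1/277) · (1 − 1/311)
       = 86147 · 85560/86147 = 85560.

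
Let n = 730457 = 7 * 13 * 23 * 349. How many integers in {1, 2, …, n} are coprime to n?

φ(730457) = 730457 · (1 − 1/7) · (1 − 1/13) · (1 − 1/23) · (1 − 1/349)
       = 730457 · 551232/730457 = 551232.

551232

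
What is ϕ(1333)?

1260

Factor 1333: 1333 = 31 · 43.
φ(31) = 31 − 1 = 30.
φ(43) = 43 − 1 = 42.
Since φ is multiplicative, φ(1333) = 30 · 42 = 1260.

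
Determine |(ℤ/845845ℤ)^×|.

845845 = 5 · 7 · 11 · 13**3.
φ(5) = 5 − 1 = 4.
φ(7) = 7 − 1 = 6.
φ(11) = 11 − 1 = 10.
φ(13^3) = 13^3 − 13^2 = 2197 − 169 = 2028.
Multiply: 4 · 6 · 10 · 2028 = 486720.

486720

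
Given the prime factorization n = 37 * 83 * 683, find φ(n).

φ(37) = 37 − 1 = 36.
φ(83) = 83 − 1 = 82.
φ(683) = 683 − 1 = 682.
φ(2097493) = 36 × 82 × 682 = 2013264.

2013264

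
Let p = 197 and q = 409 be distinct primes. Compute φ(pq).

79968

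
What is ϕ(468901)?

468901 = 19 * 23 * 29 * 37.
φ(468901) = 468901 · (1 − 1/19) · (1 − 1/23) · (1 − 1/29) · (1 − 1/37)
       = 468901 · 399168/468901 = 399168.

399168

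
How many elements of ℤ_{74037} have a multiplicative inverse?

44352

Prime factorization: 74037 = 3 · 23 · 29 · 37.
φ(3) = 3 − 1 = 2.
φ(23) = 23 − 1 = 22.
φ(29) = 29 − 1 = 28.
φ(37) = 37 − 1 = 36.
Multiply: 2 · 22 · 28 · 36 = 44352.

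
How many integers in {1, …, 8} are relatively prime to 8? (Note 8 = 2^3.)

4

φ(8) = 8 · (1 − 1/2)
       = 8 · 1/2 = 4.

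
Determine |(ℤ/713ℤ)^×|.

660

Prime factorization: 713 = 23 * 31.
φ(23) = 23 − 1 = 22.
φ(31) = 31 − 1 = 30.
φ(713) = 22 × 30 = 660.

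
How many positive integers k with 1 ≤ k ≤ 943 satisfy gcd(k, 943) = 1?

880

Factor 943: 943 = 23 * 41.
φ(943) = 943 · (1 − 1/23) · (1 − 1/41)
       = 943 · 880/943 = 880.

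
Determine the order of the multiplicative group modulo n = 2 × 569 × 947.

537328

φ(1077686) = 1077686 · (1 − 1/2) · (1 − 1/569) · (1 − 1/947)
       = 1077686 · 537328/1077686 = 537328.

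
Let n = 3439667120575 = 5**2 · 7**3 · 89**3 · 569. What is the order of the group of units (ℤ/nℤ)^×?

2328028792320

φ(3439667120575) = 3439667120575 · (1 − 1/5) · (1 − 1/7) · (1 − 1/89) · (1 − 1/569)
       = 3439667120575 · 1199616/1772435 = 2328028792320.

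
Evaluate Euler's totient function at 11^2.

110

φ(121) = 121 · (1 − 1/11)
       = 121 · 10/11 = 110.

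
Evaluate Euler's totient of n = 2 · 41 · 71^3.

14114800

φ(2) = 2 − 1 = 1.
φ(41) = 41 − 1 = 40.
φ(71^3) = 71^3 − 71^2 = 357911 − 5041 = 352870.
Multiply: 1 · 40 · 352870 = 14114800.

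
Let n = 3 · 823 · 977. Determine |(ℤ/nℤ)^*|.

1604544

φ(2412213) = 2412213 · (1 − 1/3) · (1 − 1/823) · (1 − 1/977)
       = 2412213 · 1604544/2412213 = 1604544.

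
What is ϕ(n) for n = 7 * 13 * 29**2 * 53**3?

φ(11393705687) = 11393705687 · (1 − 1/7) · (1 − 1/13) · (1 − 1/29) · (1 − 1/53)
       = 11393705687 · 104832/139867 = 8539719552.

8539719552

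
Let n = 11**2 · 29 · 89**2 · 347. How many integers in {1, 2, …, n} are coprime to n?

8346405760

φ(9644791783) = 9644791783 · (1 − 1/11) · (1 − 1/29) · (1 − 1/89) · (1 − 1/347)
       = 9644791783 · 8525440/9851677 = 8346405760.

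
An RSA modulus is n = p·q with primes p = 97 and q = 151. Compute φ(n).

14400

φ(14647) = 14647 · (1 − 1/97) · (1 − 1/151)
       = 14647 · 14400/14647 = 14400.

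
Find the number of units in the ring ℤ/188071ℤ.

188071 = 13 · 17 · 23 · 37.
φ(13) = 13 − 1 = 12.
φ(17) = 17 − 1 = 16.
φ(23) = 23 − 1 = 22.
φ(37) = 37 − 1 = 36.
φ(188071) = 12 × 16 × 22 × 36 = 152064.

152064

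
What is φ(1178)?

Prime factorization: 1178 = 2 · 19 · 31.
φ(1178) = 1178 · (1 − 1/2) · (1 − 1/19) · (1 − 1/31)
       = 1178 · 540/1178 = 540.

540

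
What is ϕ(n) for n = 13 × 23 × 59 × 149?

2266176

φ(13) = 13 − 1 = 12.
φ(23) = 23 − 1 = 22.
φ(59) = 59 − 1 = 58.
φ(149) = 149 − 1 = 148.
Since φ is multiplicative, φ(2628509) = 12 · 22 · 58 · 148 = 2266176.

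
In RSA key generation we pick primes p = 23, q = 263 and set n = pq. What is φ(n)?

φ(n) = (p − 1)(q − 1) = (23−1)(263−1) = 22·262 = 5764.

5764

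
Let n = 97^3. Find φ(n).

903264

φ(912673) = 912673 · (1 − 1/97)
       = 912673 · 96/97 = 903264.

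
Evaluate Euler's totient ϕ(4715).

4715 = 5 × 23 × 41.
φ(5) = 5 − 1 = 4.
φ(23) = 23 − 1 = 22.
φ(41) = 41 − 1 = 40.
Multiply: 4 · 22 · 40 = 3520.

3520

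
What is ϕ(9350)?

3200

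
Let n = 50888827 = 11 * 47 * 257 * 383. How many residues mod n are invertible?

φ(50888827) = 50888827 · (1 − 1/11) · (1 − 1/47) · (1 − 1/257) · (1 − 1/383)
       = 50888827 · 44984320/50888827 = 44984320.

44984320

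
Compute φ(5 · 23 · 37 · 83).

φ(5) = 5 − 1 = 4.
φ(23) = 23 − 1 = 22.
φ(37) = 37 − 1 = 36.
φ(83) = 83 − 1 = 82.
Multiply: 4 · 22 · 36 · 82 = 259776.

259776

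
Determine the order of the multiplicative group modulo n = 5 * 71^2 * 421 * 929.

φ(9857902345) = 9857902345 · (1 − 1/5) · (1 − 1/71) · (1 − 1/421) · (1 − 1/929)
       = 9857902345 · 109132800/138843695 = 7748428800.

7748428800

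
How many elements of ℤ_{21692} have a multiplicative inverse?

8960

Factor 21692: 21692 = 2**2 × 11 × 17 × 29.
φ(2^2) = 2^2 − 2^1 = 4 − 2 = 2.
φ(11) = 11 − 1 = 10.
φ(17) = 17 − 1 = 16.
φ(29) = 29 − 1 = 28.
Multiply: 2 · 10 · 16 · 28 = 8960.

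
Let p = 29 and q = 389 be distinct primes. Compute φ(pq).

φ(pq) = (p−1)(q−1) = 28 · 388 = 10864.

10864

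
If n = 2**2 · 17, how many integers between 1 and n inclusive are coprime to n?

φ(68) = 68 · (1 − 1/2) · (1 − 1/17)
       = 68 · 16/34 = 32.

32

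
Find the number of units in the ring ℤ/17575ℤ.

12960

First factor: 17575 = 5^2 * 19 * 37.
φ(5^2) = 5^1·(5−1) = 5·4 = 20.
φ(19) = 19 − 1 = 18.
φ(37) = 37 − 1 = 36.
Since φ is multiplicative, φ(17575) = 20 · 18 · 36 = 12960.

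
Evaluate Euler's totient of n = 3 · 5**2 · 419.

φ(3) = 3 − 1 = 2.
φ(5^2) = 5^1·(5−1) = 5·4 = 20.
φ(419) = 419 − 1 = 418.
Multiply: 2 · 20 · 418 = 16720.

16720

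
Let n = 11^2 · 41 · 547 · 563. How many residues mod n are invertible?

1350148800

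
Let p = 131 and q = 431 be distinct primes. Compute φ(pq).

55900

φ(pq) = (p−1)(q−1) = 130 · 430 = 55900.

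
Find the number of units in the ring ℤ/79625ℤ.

50400

79625 = 5**3 * 7**2 * 13.
φ(5^3) = 5^3 − 5^2 = 125 − 25 = 100.
φ(7^2) = 7^2 − 7^1 = 49 − 7 = 42.
φ(13) = 13 − 1 = 12.
Multiply: 100 · 42 · 12 = 50400.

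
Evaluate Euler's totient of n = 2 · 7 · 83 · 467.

φ(2) = 2 − 1 = 1.
φ(7) = 7 − 1 = 6.
φ(83) = 83 − 1 = 82.
φ(467) = 467 − 1 = 466.
Since φ is multiplicative, φ(542654) = 1 · 6 · 82 · 466 = 229272.

229272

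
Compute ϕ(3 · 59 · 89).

φ(15753) = 15753 · (1 − 1/3) · (1 − 1/59) · (1 − 1/89)
       = 15753 · 10208/15753 = 10208.

10208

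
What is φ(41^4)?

2756840

φ(41^4) = 41^4 − 41^3 = 2825761 − 68921 = 2756840.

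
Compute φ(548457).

548457 = 3 * 7^3 * 13 * 41.
φ(548457) = 548457 · (1 − 1/3) · (1 − 1/7) · (1 − 1/13) · (1 − 1/41)
       = 548457 · 5760/11193 = 282240.

282240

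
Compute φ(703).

Factor 703: 703 = 19 * 37.
φ(19) = 19 − 1 = 18.
φ(37) = 37 − 1 = 36.
Multiply: 18 · 36 = 648.

648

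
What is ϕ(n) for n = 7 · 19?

108

φ(133) = 133 · (1 − 1/7) · (1 − 1/19)
       = 133 · 108/133 = 108.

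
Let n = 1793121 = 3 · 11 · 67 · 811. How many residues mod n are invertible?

1069200

φ(3) = 3 − 1 = 2.
φ(11) = 11 − 1 = 10.
φ(67) = 67 − 1 = 66.
φ(811) = 811 − 1 = 810.
Multiply: 2 · 10 · 66 · 810 = 1069200.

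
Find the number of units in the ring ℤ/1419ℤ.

1419 = 3 × 11 × 43.
φ(3) = 3 − 1 = 2.
φ(11) = 11 − 1 = 10.
φ(43) = 43 − 1 = 42.
Multiply: 2 · 10 · 42 = 840.

840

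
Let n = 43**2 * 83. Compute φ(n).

φ(43^2) = 43^2 − 43^1 = 1849 − 43 = 1806.
φ(83) = 83 − 1 = 82.
φ(153467) = 1806 × 82 = 148092.

148092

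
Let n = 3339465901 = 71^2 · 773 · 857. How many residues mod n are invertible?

3284335040

φ(71^2) = 71^1·(71−1) = 71·70 = 4970.
φ(773) = 773 − 1 = 772.
φ(857) = 857 − 1 = 856.
Multiply: 4970 · 772 · 856 = 3284335040.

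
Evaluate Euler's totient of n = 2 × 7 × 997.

5976

φ(13958) = 13958 · (1 − 1/2) · (1 − 1/7) · (1 − 1/997)
       = 13958 · 5976/13958 = 5976.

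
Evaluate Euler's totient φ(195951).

First factor: 195951 = 3 × 7^2 × 31 × 43.
φ(3) = 3 − 1 = 2.
φ(7^2) = 7^2 − 7^1 = 49 − 7 = 42.
φ(31) = 31 − 1 = 30.
φ(43) = 43 − 1 = 42.
Multiply: 2 · 42 · 30 · 42 = 105840.

105840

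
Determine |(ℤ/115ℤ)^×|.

Factor 115: 115 = 5 × 23.
φ(115) = 115 · (1 − 1/5) · (1 − 1/23)
       = 115 · 88/115 = 88.

88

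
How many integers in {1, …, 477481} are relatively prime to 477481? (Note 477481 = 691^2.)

φ(477481) = 477481 · (1 − 1/691)
       = 477481 · 690/691 = 476790.

476790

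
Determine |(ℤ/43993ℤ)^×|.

43993 = 29 * 37 * 41.
φ(29) = 29 − 1 = 28.
φ(37) = 37 − 1 = 36.
φ(41) = 41 − 1 = 40.
Multiply: 28 · 36 · 40 = 40320.

40320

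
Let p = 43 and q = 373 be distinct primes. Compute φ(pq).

15624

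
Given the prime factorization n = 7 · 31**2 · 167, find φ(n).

926280

φ(7) = 7 − 1 = 6.
φ(31^2) = 31^1·(31−1) = 31·30 = 930.
φ(167) = 167 − 1 = 166.
Multiply: 6 · 930 · 166 = 926280.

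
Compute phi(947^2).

φ(896809) = 896809 · (1 − 1/947)
       = 896809 · 946/947 = 895862.

895862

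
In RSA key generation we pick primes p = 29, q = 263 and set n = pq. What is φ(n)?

7336

φ(7627) = 7627 · (1 − 1/29) · (1 − 1/263)
       = 7627 · 7336/7627 = 7336.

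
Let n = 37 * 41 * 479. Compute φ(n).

φ(37) = 37 − 1 = 36.
φ(41) = 41 − 1 = 40.
φ(479) = 479 − 1 = 478.
φ(726643) = 36 × 40 × 478 = 688320.

688320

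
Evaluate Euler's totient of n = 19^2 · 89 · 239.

φ(7678831) = 7678831 · (1 − 1/19) · (1 − 1/89) · (1 − 1/239)
       = 7678831 · 376992/404149 = 7162848.

7162848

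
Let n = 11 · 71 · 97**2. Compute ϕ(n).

φ(7348429) = 7348429 · (1 − 1/11) · (1 − 1/71) · (1 − 1/97)
       = 7348429 · 67200/75757 = 6518400.

6518400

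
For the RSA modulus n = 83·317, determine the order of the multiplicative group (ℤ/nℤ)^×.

φ(26311) = 26311 · (1 − 1/83) · (1 − 1/317)
       = 26311 · 25912/26311 = 25912.

25912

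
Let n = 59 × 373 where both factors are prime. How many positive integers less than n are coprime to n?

21576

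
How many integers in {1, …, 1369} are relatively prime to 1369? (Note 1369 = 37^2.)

1332

φ(1369) = 1369 · (1 − 1/37)
       = 1369 · 36/37 = 1332.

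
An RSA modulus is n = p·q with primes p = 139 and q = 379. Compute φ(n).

φ(pq) = (p−1)(q−1) = 138 · 378 = 52164.

52164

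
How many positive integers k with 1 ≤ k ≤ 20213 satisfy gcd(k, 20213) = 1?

Prime factorization: 20213 = 17 · 29 · 41.
φ(17) = 17 − 1 = 16.
φ(29) = 29 − 1 = 28.
φ(41) = 41 − 1 = 40.
Multiply: 16 · 28 · 40 = 17920.

17920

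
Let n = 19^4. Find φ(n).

123462

φ(130321) = 130321 · (1 − 1/19)
       = 130321 · 18/19 = 123462.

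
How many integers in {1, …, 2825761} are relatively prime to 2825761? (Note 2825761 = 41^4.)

φ(41^4) = 41^3·(41−1) = 68921·40 = 2756840.

2756840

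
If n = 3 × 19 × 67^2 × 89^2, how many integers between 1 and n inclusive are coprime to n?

φ(2026770033) = 2026770033 · (1 − 1/3) · (1 − 1/19) · (1 − 1/67) · (1 − 1/89)
       = 2026770033 · 209088/339891 = 1246791744.

1246791744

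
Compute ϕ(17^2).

φ(17^2) = 17^2 − 17^1 = 289 − 17 = 272.

272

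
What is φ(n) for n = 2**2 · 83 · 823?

φ(2^2) = 2^1·(2−1) = 2·1 = 2.
φ(83) = 83 − 1 = 82.
φ(823) = 823 − 1 = 822.
Multiply: 2 · 82 · 822 = 134808.

134808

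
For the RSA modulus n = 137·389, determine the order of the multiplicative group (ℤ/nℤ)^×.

52768

φ(53293) = 53293 · (1 − 1/137) · (1 − 1/389)
       = 53293 · 52768/53293 = 52768.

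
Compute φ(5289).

5289 = 3 · 41 · 43.
φ(3) = 3 − 1 = 2.
φ(41) = 41 − 1 = 40.
φ(43) = 43 − 1 = 42.
Since φ is multiplicative, φ(5289) = 2 · 40 · 42 = 3360.

3360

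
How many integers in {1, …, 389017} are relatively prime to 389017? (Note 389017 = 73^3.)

383688

φ(73^3) = 73^2·(73−1) = 5329·72 = 383688.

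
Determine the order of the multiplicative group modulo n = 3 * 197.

φ(591) = 591 · (1 − 1/3) · (1 − 1/197)
       = 591 · 392/591 = 392.

392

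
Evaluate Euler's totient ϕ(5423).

First factor: 5423 = 11 * 17 * 29.
φ(11) = 11 − 1 = 10.
φ(17) = 17 − 1 = 16.
φ(29) = 29 − 1 = 28.
φ(5423) = 10 × 16 × 28 = 4480.

4480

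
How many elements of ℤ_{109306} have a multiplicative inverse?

50400

First factor: 109306 = 2 * 31 * 41 * 43.
φ(109306) = 109306 · (1 − 1/2) · (1 − 1/31) · (1 − 1/41) · (1 − 1/43)
       = 109306 · 50400/109306 = 50400.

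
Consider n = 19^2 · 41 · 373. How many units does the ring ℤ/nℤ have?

5088960

φ(5520773) = 5520773 · (1 − 1/19) · (1 − 1/41) · (1 − 1/373)
       = 5520773 · 267840/290567 = 5088960.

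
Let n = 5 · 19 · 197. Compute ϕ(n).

14112

φ(18715) = 18715 · (1 − 1/5) · (1 − 1/19) · (1 − 1/197)
       = 18715 · 14112/18715 = 14112.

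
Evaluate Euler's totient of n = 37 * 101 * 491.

1764000

φ(1834867) = 1834867 · (1 − 1/37) · (1 − 1/101) · (1 − 1/491)
       = 1834867 · 1764000/1834867 = 1764000.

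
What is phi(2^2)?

φ(2^2) = 2^1·(2−1) = 2·1 = 2.

2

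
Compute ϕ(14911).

12960

14911 = 13 · 31 · 37.
φ(13) = 13 − 1 = 12.
φ(31) = 31 − 1 = 30.
φ(37) = 37 − 1 = 36.
φ(14911) = 12 × 30 × 36 = 12960.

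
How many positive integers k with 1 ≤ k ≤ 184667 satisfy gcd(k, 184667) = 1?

Factor 184667: 184667 = 7 × 23 × 31 × 37.
φ(184667) = 184667 · (1 − 1/7) · (1 − 1/23) · (1 − 1/31) · (1 − 1/37)
       = 184667 · 142560/184667 = 142560.

142560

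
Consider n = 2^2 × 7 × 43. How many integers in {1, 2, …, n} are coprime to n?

φ(1204) = 1204 · (1 − 1/2) · (1 − 1/7) · (1 − 1/43)
       = 1204 · 252/602 = 504.

504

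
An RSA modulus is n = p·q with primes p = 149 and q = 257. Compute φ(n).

φ(149) = 149 − 1 = 148.
φ(257) = 257 − 1 = 256.
Multiply: 148 · 256 = 37888.

37888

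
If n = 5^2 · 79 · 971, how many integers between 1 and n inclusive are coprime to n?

1513200

φ(1917725) = 1917725 · (1 − 1/5) · (1 − 1/79) · (1 − 1/971)
       = 1917725 · 302640/383545 = 1513200.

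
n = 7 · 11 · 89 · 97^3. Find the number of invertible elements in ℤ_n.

4769233920

φ(7) = 7 − 1 = 6.
φ(11) = 11 − 1 = 10.
φ(89) = 89 − 1 = 88.
φ(97^3) = 97^3 − 97^2 = 912673 − 9409 = 903264.
φ(6254548069) = 6 × 10 × 88 × 903264 = 4769233920.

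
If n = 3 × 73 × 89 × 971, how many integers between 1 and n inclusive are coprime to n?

12291840

φ(18925761) = 18925761 · (1 − 1/3) · (1 − 1/73) · (1 − 1/89) · (1 − 1/971)
       = 18925761 · 12291840/18925761 = 12291840.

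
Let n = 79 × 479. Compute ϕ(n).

37284

φ(79) = 79 − 1 = 78.
φ(479) = 479 − 1 = 478.
Since φ is multiplicative, φ(37841) = 78 · 478 = 37284.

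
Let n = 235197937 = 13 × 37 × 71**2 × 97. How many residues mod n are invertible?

φ(235197937) = 235197937 · (1 − 1/13) · (1 − 1/37) · (1 − 1/71) · (1 − 1/97)
       = 235197937 · 2903040/3312647 = 206115840.

206115840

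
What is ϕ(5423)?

Prime factorization: 5423 = 11 · 17 · 29.
φ(5423) = 5423 · (1 − 1/11) · (1 − 1/17) · (1 − 1/29)
       = 5423 · 4480/5423 = 4480.

4480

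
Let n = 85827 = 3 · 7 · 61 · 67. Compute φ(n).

φ(85827) = 85827 · (1 − 1/3) · (1 − 1/7) · (1 − 1/61) · (1 − 1/67)
       = 85827 · 47520/85827 = 47520.

47520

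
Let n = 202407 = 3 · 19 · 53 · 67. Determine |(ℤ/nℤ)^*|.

123552

φ(202407) = 202407 · (1 − 1/3) · (1 − 1/19) · (1 − 1/53) · (1 − 1/67)
       = 202407 · 123552/202407 = 123552.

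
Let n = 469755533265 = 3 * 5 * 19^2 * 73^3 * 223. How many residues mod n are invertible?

233049021696

φ(469755533265) = 469755533265 · (1 − 1/3) · (1 − 1/5) · (1 − 1/19) · (1 − 1/73) · (1 − 1/223)
       = 469755533265 · 2301696/4639515 = 233049021696.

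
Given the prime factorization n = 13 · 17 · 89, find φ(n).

16896

φ(13) = 13 − 1 = 12.
φ(17) = 17 − 1 = 16.
φ(89) = 89 − 1 = 88.
Multiply: 12 · 16 · 88 = 16896.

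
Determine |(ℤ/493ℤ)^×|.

448

Prime factorization: 493 = 17 · 29.
φ(17) = 17 − 1 = 16.
φ(29) = 29 − 1 = 28.
Since φ is multiplicative, φ(493) = 16 · 28 = 448.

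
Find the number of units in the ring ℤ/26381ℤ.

26381 = 23 · 31 · 37.
φ(23) = 23 − 1 = 22.
φ(31) = 31 − 1 = 30.
φ(37) = 37 − 1 = 36.
Since φ is multiplicative, φ(26381) = 22 · 30 · 36 = 23760.

23760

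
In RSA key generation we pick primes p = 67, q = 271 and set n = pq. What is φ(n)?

17820

φ(pq) = (p−1)(q−1) = 66 · 270 = 17820.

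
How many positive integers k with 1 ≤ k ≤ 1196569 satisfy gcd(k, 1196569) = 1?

1016400

1196569 = 11^3 × 29 × 31.
φ(1196569) = 1196569 · (1 − 1/11) · (1 − 1/29) · (1 − 1/31)
       = 1196569 · 8400/9889 = 1016400.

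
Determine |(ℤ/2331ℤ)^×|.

Prime factorization: 2331 = 3**2 * 7 * 37.
φ(2331) = 2331 · (1 − 1/3) · (1 − 1/7) · (1 − 1/37)
       = 2331 · 432/777 = 1296.

1296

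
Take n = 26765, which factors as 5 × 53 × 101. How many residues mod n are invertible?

φ(26765) = 26765 · (1 − 1/5) · (1 − 1/53) · (1 − 1/101)
       = 26765 · 20800/26765 = 20800.

20800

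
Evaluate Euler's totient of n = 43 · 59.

2436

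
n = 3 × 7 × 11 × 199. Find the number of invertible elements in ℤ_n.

φ(45969) = 45969 · (1 − 1/3) · (1 − 1/7) · (1 − 1/11) · (1 − 1/199)
       = 45969 · 23760/45969 = 23760.

23760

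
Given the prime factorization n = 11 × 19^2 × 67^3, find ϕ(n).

1013257080

φ(1194329873) = 1194329873 · (1 − 1/11) · (1 − 1/19) · (1 − 1/67)
       = 1194329873 · 11880/14003 = 1013257080.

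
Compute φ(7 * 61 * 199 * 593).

42197760

φ(50388989) = 50388989 · (1 − 1/7) · (1 − 1/61) · (1 − 1/199) · (1 − 1/593)
       = 50388989 · 42197760/50388989 = 42197760.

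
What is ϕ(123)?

Factor 123: 123 = 3 × 41.
φ(123) = 123 · (1 − 1/3) · (1 − 1/41)
       = 123 · 80/123 = 80.

80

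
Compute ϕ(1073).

First factor: 1073 = 29 · 37.
φ(29) = 29 − 1 = 28.
φ(37) = 37 − 1 = 36.
Since φ is multiplicative, φ(1073) = 28 · 36 = 1008.

1008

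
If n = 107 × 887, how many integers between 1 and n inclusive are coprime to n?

93916

φ(94909) = 94909 · (1 − 1/107) · (1 − 1/887)
       = 94909 · 93916/94909 = 93916.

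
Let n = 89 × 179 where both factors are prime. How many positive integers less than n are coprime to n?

φ(89) = 89 − 1 = 88.
φ(179) = 179 − 1 = 178.
Multiply: 88 · 178 = 15664.

15664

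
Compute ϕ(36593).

33264

Factor 36593: 36593 = 23 * 37 * 43.
φ(36593) = 36593 · (1 − 1/23) · (1 − 1/37) · (1 − 1/43)
       = 36593 · 33264/36593 = 33264.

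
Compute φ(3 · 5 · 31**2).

7440

φ(3) = 3 − 1 = 2.
φ(5) = 5 − 1 = 4.
φ(31^2) = 31^2 − 31^1 = 961 − 31 = 930.
Since φ is multiplicative, φ(14415) = 2 · 4 · 930 = 7440.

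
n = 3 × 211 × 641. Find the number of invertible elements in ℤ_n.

268800

φ(3) = 3 − 1 = 2.
φ(211) = 211 − 1 = 210.
φ(641) = 641 − 1 = 640.
φ(405753) = 2 × 210 × 640 = 268800.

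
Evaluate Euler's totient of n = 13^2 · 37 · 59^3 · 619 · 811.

567587222317440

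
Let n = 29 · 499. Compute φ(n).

13944

φ(14471) = 14471 · (1 − 1/29) · (1 − 1/499)
       = 14471 · 13944/14471 = 13944.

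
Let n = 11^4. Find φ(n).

13310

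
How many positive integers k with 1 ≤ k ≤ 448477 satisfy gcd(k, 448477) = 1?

First factor: 448477 = 17 * 23 * 31 * 37.
φ(448477) = 448477 · (1 − 1/17) · (1 − 1/23) · (1 − 1/31) · (1 − 1/37)
       = 448477 · 380160/448477 = 380160.

380160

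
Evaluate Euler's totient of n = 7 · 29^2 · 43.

204624

φ(253141) = 253141 · (1 − 1/7) · (1 − 1/29) · (1 − 1/43)
       = 253141 · 7056/8729 = 204624.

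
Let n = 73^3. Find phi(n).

φ(389017) = 389017 · (1 − 1/73)
       = 389017 · 72/73 = 383688.

383688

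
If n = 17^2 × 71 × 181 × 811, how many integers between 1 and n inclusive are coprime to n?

2776032000

φ(3012004529) = 3012004529 · (1 − 1/17) · (1 − 1/71) · (1 − 1/181) · (1 − 1/811)
       = 3012004529 · 163296000/177176737 = 2776032000.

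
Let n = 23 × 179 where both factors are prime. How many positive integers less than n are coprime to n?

3916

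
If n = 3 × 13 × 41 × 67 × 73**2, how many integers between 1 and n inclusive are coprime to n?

333020160

φ(570911757) = 570911757 · (1 − 1/3) · (1 − 1/13) · (1 − 1/41) · (1 − 1/67) · (1 − 1/73)
       = 570911757 · 4561920/7820709 = 333020160.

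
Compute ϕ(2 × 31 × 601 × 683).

φ(25449946) = 25449946 · (1 − 1/2) · (1 − 1/31) · (1 − 1/601) · (1 − 1/683)
       = 25449946 · 12276000/25449946 = 12276000.

12276000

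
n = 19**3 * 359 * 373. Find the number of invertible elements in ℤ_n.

865377648

φ(918468113) = 918468113 · (1 − 1/19) · (1 − 1/359) · (1 − 1/373)
       = 918468113 · 2397168/2544233 = 865377648.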